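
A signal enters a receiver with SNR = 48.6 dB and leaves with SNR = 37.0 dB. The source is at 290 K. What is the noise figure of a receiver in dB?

11.6 dB

NF (dB) = SNR_in(dB) − SNR_out(dB) when the source is at T₀
NF = 48.6 − 37.0 = 11.6 dB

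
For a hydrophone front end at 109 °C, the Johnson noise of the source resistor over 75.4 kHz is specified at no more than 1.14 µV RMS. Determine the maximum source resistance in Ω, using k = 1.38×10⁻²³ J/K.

T = 109 °C + 273.15 = 382.15 K
Johnson–Nyquist: V_n = √(4kTRB) ⇒ R = V_n² / (4kTB)
4kTB = 4 × 1.38×10⁻²³ × 382.15 × 7.54×10⁴ = 1.59×10⁻¹⁵
R = (1.14×10⁻⁶)² / 1.59×10⁻¹⁵ = 8.17×10² Ω = 817 Ω

817 Ω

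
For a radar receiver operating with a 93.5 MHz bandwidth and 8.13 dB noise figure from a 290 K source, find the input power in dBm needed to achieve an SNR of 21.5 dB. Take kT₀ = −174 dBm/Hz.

Sensitivity = −174 + 10 log₁₀(B) + NF + SNR_min
= −174 + 79.71 + 8.13 + 21.5
= −64.66 dBm → −64.7 dBm

−64.7 dBm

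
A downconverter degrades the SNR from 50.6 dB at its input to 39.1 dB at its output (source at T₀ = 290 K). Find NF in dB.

11.5 dB

NF (dB) = SNR_in(dB) − SNR_out(dB) when the source is at T₀
NF = 50.6 − 39.1 = 11.5 dB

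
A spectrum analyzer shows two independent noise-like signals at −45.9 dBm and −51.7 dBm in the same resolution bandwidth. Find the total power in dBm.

Convert to linear, add, convert back:
P₁ = 2.57×10⁻⁸ W, P₂ = 6.76×10⁻⁹ W
P_tot = 3.25×10⁻⁸ W → 10 log₁₀(P_tot / 10⁻³) = −44.9 dBm

−44.9 dBm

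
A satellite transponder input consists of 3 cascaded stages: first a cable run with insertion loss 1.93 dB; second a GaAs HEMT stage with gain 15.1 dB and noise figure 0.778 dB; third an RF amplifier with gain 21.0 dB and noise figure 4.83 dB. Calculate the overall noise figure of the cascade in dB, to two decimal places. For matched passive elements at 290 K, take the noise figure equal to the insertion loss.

Convert to linear (a loss of L dB is a gain of −L dB): F_i = 10^(NF_i/10), G_i = 10^(G_i,dB/10)
  Stage 1: F_1 = 10^(1.93/10) = 1.560, G_1 = 10^(−1.93/10) = 0.6412
  Stage 2: F_2 = 10^(0.778/10) = 1.196, G_2 = 10^(15.1/10) = 32.36
  Stage 3: F_3 = 10^(4.83/10) = 3.041, G_3 = 10^(21.0/10) = 125.9
Friis cascade:
  F = 1.560 + (1.196 − 1)/0.6412 + (3.041 − 1)/20.75 = 1.964
NF = 10 log₁₀(1.964) = 2.93 dB

2.93 dB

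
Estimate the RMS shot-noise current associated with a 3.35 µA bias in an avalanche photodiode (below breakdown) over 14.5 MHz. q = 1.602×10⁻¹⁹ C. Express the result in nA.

I_n = √(2qI·B)
2qI·B = 2 × 1.602×10⁻¹⁹ × 3.35×10⁻⁶ × 1.45×10⁷ = 1.56×10⁻¹⁷ A²
I_n = √(1.56×10⁻¹⁷) = 3.95×10⁻⁹ A = 3.95 nA

3.95 nA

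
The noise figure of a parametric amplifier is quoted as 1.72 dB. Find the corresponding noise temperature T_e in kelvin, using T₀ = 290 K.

141 K

F = 10^(1.72/10) = 1.48594
T_e = (F − 1)·T₀ = (1.48594 − 1) × 290 = 141 K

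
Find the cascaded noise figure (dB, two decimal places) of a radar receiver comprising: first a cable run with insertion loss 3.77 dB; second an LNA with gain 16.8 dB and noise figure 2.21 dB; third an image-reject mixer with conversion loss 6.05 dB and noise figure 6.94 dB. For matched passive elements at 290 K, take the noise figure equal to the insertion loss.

Convert to linear (a loss of L dB is a gain of −L dB): F_i = 10^(NF_i/10), G_i = 10^(G_i,dB/10)
  Stage 1: F_1 = 10^(3.77/10) = 2.382, G_1 = 10^(−3.77/10) = 0.4198
  Stage 2: F_2 = 10^(2.21/10) = 1.663, G_2 = 10^(16.8/10) = 47.86
  Stage 3: F_3 = 10^(6.94/10) = 4.943, G_3 = 10^(−6.05/10) = 0.2483
Friis cascade:
  F = 2.382 + (1.663 − 1)/0.4198 + (4.943 − 1)/20.09 = 4.159
NF = 10 log₁₀(4.159) = 6.19 dB

6.19 dB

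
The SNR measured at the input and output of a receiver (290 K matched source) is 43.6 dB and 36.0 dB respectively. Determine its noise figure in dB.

7.6 dB

NF (dB) = SNR_in(dB) − SNR_out(dB) when the source is at T₀
NF = 43.6 − 36.0 = 7.6 dB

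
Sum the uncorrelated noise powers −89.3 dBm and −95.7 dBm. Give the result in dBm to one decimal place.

−88.4 dBm

Convert to linear, add, convert back:
P₁ = 1.17×10⁻¹² W, P₂ = 2.69×10⁻¹³ W
P_tot = 1.44×10⁻¹² W → 10 log₁₀(P_tot / 10⁻³) = −88.4 dBm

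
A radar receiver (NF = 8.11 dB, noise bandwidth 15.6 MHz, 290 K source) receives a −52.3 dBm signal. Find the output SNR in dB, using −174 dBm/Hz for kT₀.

Noise floor: N = −174 + 10 log₁₀(B) + NF
10 log₁₀(1.56×10⁷) = 71.93 dB
N = −174 + 71.93 + 8.11 = −93.96 dBm
SNR = P_sig − N = −52.3 − (−93.96) = 41.66 dB → 41.7 dB

41.7 dB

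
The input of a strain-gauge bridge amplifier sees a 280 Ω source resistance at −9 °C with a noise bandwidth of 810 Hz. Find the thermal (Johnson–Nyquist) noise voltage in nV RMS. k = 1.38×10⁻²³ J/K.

T = −9 °C + 273.15 = 264.15 K
V_n = √(4kTRB)
4kTRB = 4 × 1.38×10⁻²³ × 264.15 × 2.80×10² × 8.10×10² = 3.31×10⁻¹⁵ V²
V_n = √(3.31×10⁻¹⁵) = 5.75×10⁻⁸ V = 57.5 nV

57.5 nV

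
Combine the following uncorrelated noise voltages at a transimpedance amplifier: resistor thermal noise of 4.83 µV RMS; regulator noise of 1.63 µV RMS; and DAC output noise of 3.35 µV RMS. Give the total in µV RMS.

Uncorrelated sources add in power (mean-square): V_tot = √(ΣV_i²)
V_tot = √[(4.83×10⁻⁶)² + (1.63×10⁻⁶)² + (3.35×10⁻⁶)²] = 6.10×10⁻⁶ V = 6.10 µV

6.10 µV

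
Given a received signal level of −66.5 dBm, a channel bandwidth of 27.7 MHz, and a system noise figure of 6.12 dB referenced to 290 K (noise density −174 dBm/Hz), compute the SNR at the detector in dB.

27.0 dB

Noise floor: N = −174 + 10 log₁₀(B) + NF
10 log₁₀(2.77×10⁷) = 74.42 dB
N = −174 + 74.42 + 6.12 = −93.46 dBm
SNR = P_sig − N = −66.5 − (−93.46) = 26.96 dB → 27.0 dB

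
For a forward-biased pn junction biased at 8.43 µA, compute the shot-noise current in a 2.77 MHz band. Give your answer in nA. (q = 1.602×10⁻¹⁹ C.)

I_n = √(2qI·B)
2qI·B = 2 × 1.602×10⁻¹⁹ × 8.43×10⁻⁶ × 2.77×10⁶ = 7.48×10⁻¹⁸ A²
I_n = √(7.48×10⁻¹⁸) = 2.74×10⁻⁹ A = 2.74 nA

2.74 nA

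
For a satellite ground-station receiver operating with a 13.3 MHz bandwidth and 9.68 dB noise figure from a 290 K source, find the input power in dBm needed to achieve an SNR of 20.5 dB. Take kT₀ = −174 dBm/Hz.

−72.6 dBm

Sensitivity = −174 + 10 log₁₀(B) + NF + SNR_min
= −174 + 71.24 + 9.68 + 20.5
= −72.58 dBm → −72.6 dBm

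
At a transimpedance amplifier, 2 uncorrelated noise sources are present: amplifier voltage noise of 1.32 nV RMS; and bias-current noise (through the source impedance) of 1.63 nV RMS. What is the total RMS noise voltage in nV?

2.10 nV

Uncorrelated sources add in power (mean-square): V_tot = √(ΣV_i²)
V_tot = √[(1.32×10⁻⁹)² + (1.63×10⁻⁹)²] = 2.10×10⁻⁹ V = 2.10 nV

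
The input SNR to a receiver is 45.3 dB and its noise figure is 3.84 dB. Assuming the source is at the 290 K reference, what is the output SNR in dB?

By definition F = SNR_in/SNR_out, so in dB: SNR_out = SNR_in − NF
SNR_out = 45.3 − 3.84 = 41.46 dB

41.46 dB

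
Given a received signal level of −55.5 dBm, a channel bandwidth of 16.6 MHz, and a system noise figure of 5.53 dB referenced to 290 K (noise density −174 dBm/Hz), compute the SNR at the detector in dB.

Noise floor: N = −174 + 10 log₁₀(B) + NF
10 log₁₀(1.66×10⁷) = 72.2 dB
N = −174 + 72.2 + 5.53 = −96.27 dBm
SNR = P_sig − N = −55.5 − (−96.27) = 40.77 dB → 40.8 dB

40.8 dB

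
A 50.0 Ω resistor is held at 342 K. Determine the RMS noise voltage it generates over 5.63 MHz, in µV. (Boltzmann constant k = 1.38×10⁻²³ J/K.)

2.31 µV

V_n = √(4kTRB)
4kTRB = 4 × 1.38×10⁻²³ × 342 × 5.00×10¹ × 5.63×10⁶ = 5.31×10⁻¹² V²
V_n = √(5.31×10⁻¹²) = 2.31×10⁻⁶ V = 2.31 µV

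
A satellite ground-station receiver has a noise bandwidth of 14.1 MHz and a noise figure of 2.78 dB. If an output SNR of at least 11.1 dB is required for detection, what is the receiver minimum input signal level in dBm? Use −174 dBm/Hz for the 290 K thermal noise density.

Sensitivity = −174 + 10 log₁₀(B) + NF + SNR_min
= −174 + 71.49 + 2.78 + 11.1
= −88.63 dBm → −88.6 dBm

−88.6 dBm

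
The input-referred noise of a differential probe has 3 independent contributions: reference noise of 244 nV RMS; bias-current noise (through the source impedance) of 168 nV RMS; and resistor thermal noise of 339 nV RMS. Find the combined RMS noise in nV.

450 nV

Uncorrelated sources add in power (mean-square): V_tot = √(ΣV_i²)
V_tot = √[(2.44×10⁻⁷)² + (1.68×10⁻⁷)² + (3.39×10⁻⁷)²] = 4.50×10⁻⁷ V = 450 nV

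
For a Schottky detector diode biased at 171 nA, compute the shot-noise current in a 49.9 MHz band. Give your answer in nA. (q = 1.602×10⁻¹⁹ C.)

I_n = √(2qI·B)
2qI·B = 2 × 1.602×10⁻¹⁹ × 1.71×10⁻⁷ × 4.99×10⁷ = 2.73×10⁻¹⁸ A²
I_n = √(2.73×10⁻¹⁸) = 1.65×10⁻⁹ A = 1.65 nA

1.65 nA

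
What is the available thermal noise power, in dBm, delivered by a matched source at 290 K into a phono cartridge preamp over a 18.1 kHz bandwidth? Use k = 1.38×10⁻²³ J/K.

−131.4 dBm

P_n = kTB = 1.38×10⁻²³ × 290 × 1.81×10⁴ = 7.24×10⁻¹⁷ W
In dBm: 10 log₁₀(7.24×10⁻¹⁷ / 10⁻³) = −131.4 dBm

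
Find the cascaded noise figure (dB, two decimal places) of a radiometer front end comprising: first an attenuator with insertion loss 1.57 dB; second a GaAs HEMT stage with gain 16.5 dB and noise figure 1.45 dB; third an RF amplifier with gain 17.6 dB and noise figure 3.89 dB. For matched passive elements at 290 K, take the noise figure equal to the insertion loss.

3.12 dB

Convert to linear (a loss of L dB is a gain of −L dB): F_i = 10^(NF_i/10), G_i = 10^(G_i,dB/10)
  Stage 1: F_1 = 10^(1.57/10) = 1.435, G_1 = 10^(−1.57/10) = 0.6966
  Stage 2: F_2 = 10^(1.45/10) = 1.396, G_2 = 10^(16.5/10) = 44.67
  Stage 3: F_3 = 10^(3.89/10) = 2.449, G_3 = 10^(17.6/10) = 57.54
Friis cascade:
  F = 1.435 + (1.396 − 1)/0.6966 + (2.449 − 1)/31.12 = 2.051
NF = 10 log₁₀(2.051) = 3.12 dB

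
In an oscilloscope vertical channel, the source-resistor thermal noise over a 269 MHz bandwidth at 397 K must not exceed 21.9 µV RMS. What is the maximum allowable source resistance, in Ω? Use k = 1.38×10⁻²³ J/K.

81.4 Ω

Johnson–Nyquist: V_n = √(4kTRB) ⇒ R = V_n² / (4kTB)
4kTB = 4 × 1.38×10⁻²³ × 397 × 2.69×10⁸ = 5.89×10⁻¹²
R = (2.19×10⁻⁵)² / 5.89×10⁻¹² = 8.14×10¹ Ω = 81.4 Ω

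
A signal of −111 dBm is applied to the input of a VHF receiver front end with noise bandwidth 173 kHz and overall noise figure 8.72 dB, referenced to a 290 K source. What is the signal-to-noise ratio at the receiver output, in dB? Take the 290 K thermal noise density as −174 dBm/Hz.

Noise floor: N = −174 + 10 log₁₀(B) + NF
10 log₁₀(1.73×10⁵) = 52.38 dB
N = −174 + 52.38 + 8.72 = −112.90 dBm
SNR = P_sig − N = −111 − (−112.90) = 1.90 dB → 1.9 dB

1.9 dB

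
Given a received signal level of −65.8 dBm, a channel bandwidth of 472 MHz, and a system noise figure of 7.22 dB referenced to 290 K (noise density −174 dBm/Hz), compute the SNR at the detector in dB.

Noise floor: N = −174 + 10 log₁₀(B) + NF
10 log₁₀(4.72×10⁸) = 86.74 dB
N = −174 + 86.74 + 7.22 = −80.04 dBm
SNR = P_sig − N = −65.8 − (−80.04) = 14.24 dB → 14.2 dB

14.2 dB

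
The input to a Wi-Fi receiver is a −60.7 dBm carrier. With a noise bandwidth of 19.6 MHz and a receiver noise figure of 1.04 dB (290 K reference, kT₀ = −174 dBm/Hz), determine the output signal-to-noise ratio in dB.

Noise floor: N = −174 + 10 log₁₀(B) + NF
10 log₁₀(1.96×10⁷) = 72.92 dB
N = −174 + 72.92 + 1.04 = −100.04 dBm
SNR = P_sig − N = −60.7 − (−100.04) = 39.34 dB → 39.3 dB

39.3 dB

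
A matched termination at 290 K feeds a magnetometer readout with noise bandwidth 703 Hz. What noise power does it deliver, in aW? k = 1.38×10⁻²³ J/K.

2.81 aW

P_n = kTB = 1.38×10⁻²³ × 290 × 7.03×10² = 2.81×10⁻¹⁸ W = 2.81 aW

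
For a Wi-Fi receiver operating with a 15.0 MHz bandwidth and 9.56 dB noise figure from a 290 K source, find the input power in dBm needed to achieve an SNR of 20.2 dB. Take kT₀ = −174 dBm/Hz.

−72.5 dBm

Sensitivity = −174 + 10 log₁₀(B) + NF + SNR_min
= −174 + 71.76 + 9.56 + 20.2
= −72.48 dBm → −72.5 dBm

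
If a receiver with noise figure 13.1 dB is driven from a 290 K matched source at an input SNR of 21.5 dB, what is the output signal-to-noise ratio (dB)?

By definition F = SNR_in/SNR_out, so in dB: SNR_out = SNR_in − NF
SNR_out = 21.5 − 13.1 = 8.4 dB

8.4 dB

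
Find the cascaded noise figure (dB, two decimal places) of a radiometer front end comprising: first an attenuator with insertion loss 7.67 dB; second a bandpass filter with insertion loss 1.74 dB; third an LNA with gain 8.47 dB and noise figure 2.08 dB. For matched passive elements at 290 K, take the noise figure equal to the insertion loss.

11.49 dB

Convert to linear (a loss of L dB is a gain of −L dB): F_i = 10^(NF_i/10), G_i = 10^(G_i,dB/10)
  Stage 1: F_1 = 10^(7.67/10) = 5.848, G_1 = 10^(−7.67/10) = 0.1710
  Stage 2: F_2 = 10^(1.74/10) = 1.493, G_2 = 10^(−1.74/10) = 0.6699
  Stage 3: F_3 = 10^(2.08/10) = 1.614, G_3 = 10^(8.47/10) = 7.031
Friis cascade:
  F = 5.848 + (1.493 − 1)/0.1710 + (1.614 − 1)/0.1146 = 14.09
NF = 10 log₁₀(14.09) = 11.49 dB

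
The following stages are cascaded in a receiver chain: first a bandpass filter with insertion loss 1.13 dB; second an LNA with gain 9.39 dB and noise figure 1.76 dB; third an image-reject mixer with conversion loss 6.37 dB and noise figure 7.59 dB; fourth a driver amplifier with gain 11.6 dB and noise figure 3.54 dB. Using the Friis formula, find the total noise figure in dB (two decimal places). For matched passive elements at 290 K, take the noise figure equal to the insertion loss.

Convert to linear (a loss of L dB is a gain of −L dB): F_i = 10^(NF_i/10), G_i = 10^(G_i,dB/10)
  Stage 1: F_1 = 10^(1.13/10) = 1.297, G_1 = 10^(−1.13/10) = 0.7709
  Stage 2: F_2 = 10^(1.76/10) = 1.500, G_2 = 10^(9.39/10) = 8.690
  Stage 3: F_3 = 10^(7.59/10) = 5.741, G_3 = 10^(−6.37/10) = 0.2307
  Stage 4: F_4 = 10^(3.54/10) = 2.259, G_4 = 10^(11.6/10) = 14.45
Friis cascade:
  F = 1.297 + (1.500 − 1)/0.7709 + (5.741 − 1)/6.699 + (2.259 − 1)/1.545 = 3.468
NF = 10 log₁₀(3.468) = 5.40 dB

5.40 dB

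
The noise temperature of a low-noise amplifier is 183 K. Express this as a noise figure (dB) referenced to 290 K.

2.12 dB

F = 1 + T_e/T₀ = 1 + 183/290 = 1.63103
NF = 10 log₁₀(1.63103) = 2.12 dB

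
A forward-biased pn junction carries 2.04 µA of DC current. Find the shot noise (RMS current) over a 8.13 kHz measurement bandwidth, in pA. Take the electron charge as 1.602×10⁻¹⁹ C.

I_n = √(2qI·B)
2qI·B = 2 × 1.602×10⁻¹⁹ × 2.04×10⁻⁶ × 8.13×10³ = 5.31×10⁻²¹ A²
I_n = √(5.31×10⁻²¹) = 7.29×10⁻¹¹ A = 72.9 pA

72.9 pA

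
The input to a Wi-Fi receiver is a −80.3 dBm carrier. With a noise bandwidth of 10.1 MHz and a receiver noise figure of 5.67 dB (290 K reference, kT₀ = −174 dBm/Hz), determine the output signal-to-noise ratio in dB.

18.0 dB

Noise floor: N = −174 + 10 log₁₀(B) + NF
10 log₁₀(1.01×10⁷) = 70.04 dB
N = −174 + 70.04 + 5.67 = −98.29 dBm
SNR = P_sig − N = −80.3 − (−98.29) = 17.99 dB → 18.0 dB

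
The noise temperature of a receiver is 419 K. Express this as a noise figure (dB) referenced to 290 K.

3.88 dB

F = 1 + T_e/T₀ = 1 + 419/290 = 2.44483
NF = 10 log₁₀(2.44483) = 3.88 dB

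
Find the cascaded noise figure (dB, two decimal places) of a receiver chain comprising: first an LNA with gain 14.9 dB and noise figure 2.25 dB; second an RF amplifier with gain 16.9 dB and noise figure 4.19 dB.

Convert to linear (a loss of L dB is a gain of −L dB): F_i = 10^(NF_i/10), G_i = 10^(G_i,dB/10)
  Stage 1: F_1 = 10^(2.25/10) = 1.679, G_1 = 10^(14.9/10) = 30.90
  Stage 2: F_2 = 10^(4.19/10) = 2.624, G_2 = 10^(16.9/10) = 48.98
Friis cascade:
  F = 1.679 + (2.624 − 1)/30.90 = 1.731
NF = 10 log₁₀(1.731) = 2.38 dB

2.38 dB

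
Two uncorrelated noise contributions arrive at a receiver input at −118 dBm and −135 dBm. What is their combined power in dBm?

−117.9 dBm

Convert to linear, add, convert back:
P₁ = 1.58×10⁻¹⁵ W, P₂ = 3.16×10⁻¹⁷ W
P_tot = 1.62×10⁻¹⁵ W → 10 log₁₀(P_tot / 10⁻³) = −117.9 dBm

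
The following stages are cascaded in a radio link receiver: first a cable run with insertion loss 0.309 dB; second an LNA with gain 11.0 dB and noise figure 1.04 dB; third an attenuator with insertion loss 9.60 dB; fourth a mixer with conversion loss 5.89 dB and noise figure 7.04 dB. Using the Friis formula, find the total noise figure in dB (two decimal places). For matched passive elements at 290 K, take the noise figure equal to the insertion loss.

Convert to linear (a loss of L dB is a gain of −L dB): F_i = 10^(NF_i/10), G_i = 10^(G_i,dB/10)
  Stage 1: F_1 = 10^(0.309/10) = 1.074, G_1 = 10^(−0.309/10) = 0.9313
  Stage 2: F_2 = 10^(1.04/10) = 1.271, G_2 = 10^(11.0/10) = 12.59
  Stage 3: F_3 = 10^(9.60/10) = 9.120, G_3 = 10^(−9.60/10) = 0.1096
  Stage 4: F_4 = 10^(7.04/10) = 5.058, G_4 = 10^(−5.89/10) = 0.2576
Friis cascade:
  F = 1.074 + (1.271 − 1)/0.9313 + (9.120 − 1)/11.72 + (5.058 − 1)/1.286 = 5.214
NF = 10 log₁₀(5.214) = 7.17 dB

7.17 dB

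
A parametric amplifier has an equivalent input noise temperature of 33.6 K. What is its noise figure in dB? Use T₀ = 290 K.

0.476 dB

F = 1 + T_e/T₀ = 1 + 33.6/290 = 1.11586
NF = 10 log₁₀(1.11586) = 0.476 dB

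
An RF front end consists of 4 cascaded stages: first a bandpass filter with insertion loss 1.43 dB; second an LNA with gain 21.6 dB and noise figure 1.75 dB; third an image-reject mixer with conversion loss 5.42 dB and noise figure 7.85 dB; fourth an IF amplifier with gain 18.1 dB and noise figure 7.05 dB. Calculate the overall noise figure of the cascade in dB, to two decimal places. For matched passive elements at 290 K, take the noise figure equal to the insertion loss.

Convert to linear (a loss of L dB is a gain of −L dB): F_i = 10^(NF_i/10), G_i = 10^(G_i,dB/10)
  Stage 1: F_1 = 10^(1.43/10) = 1.390, G_1 = 10^(−1.43/10) = 0.7194
  Stage 2: F_2 = 10^(1.75/10) = 1.496, G_2 = 10^(21.6/10) = 144.5
  Stage 3: F_3 = 10^(7.85/10) = 6.095, G_3 = 10^(−5.42/10) = 0.2871
  Stage 4: F_4 = 10^(7.05/10) = 5.070, G_4 = 10^(18.1/10) = 64.57
Friis cascade:
  F = 1.390 + (1.496 − 1)/0.7194 + (6.095 − 1)/104.0 + (5.070 − 1)/29.85 = 2.265
NF = 10 log₁₀(2.265) = 3.55 dB

3.55 dB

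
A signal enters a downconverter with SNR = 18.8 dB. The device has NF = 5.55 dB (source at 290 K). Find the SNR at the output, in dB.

13.25 dB

By definition F = SNR_in/SNR_out, so in dB: SNR_out = SNR_in − NF
SNR_out = 18.8 − 5.55 = 13.25 dB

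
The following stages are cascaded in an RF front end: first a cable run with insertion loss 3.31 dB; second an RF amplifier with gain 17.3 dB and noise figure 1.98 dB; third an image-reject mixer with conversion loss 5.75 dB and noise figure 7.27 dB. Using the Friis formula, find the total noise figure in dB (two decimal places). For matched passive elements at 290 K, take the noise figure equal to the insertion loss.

5.51 dB

Convert to linear (a loss of L dB is a gain of −L dB): F_i = 10^(NF_i/10), G_i = 10^(G_i,dB/10)
  Stage 1: F_1 = 10^(3.31/10) = 2.143, G_1 = 10^(−3.31/10) = 0.4667
  Stage 2: F_2 = 10^(1.98/10) = 1.578, G_2 = 10^(17.3/10) = 53.70
  Stage 3: F_3 = 10^(7.27/10) = 5.333, G_3 = 10^(−5.75/10) = 0.2661
Friis cascade:
  F = 2.143 + (1.578 − 1)/0.4667 + (5.333 − 1)/25.06 = 3.554
NF = 10 log₁₀(3.554) = 5.51 dB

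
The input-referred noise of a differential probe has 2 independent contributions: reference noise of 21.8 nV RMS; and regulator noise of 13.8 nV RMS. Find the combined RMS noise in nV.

Uncorrelated sources add in power (mean-square): V_tot = √(ΣV_i²)
V_tot = √[(2.18×10⁻⁸)² + (1.38×10⁻⁸)²] = 2.58×10⁻⁸ V = 25.8 nV

25.8 nV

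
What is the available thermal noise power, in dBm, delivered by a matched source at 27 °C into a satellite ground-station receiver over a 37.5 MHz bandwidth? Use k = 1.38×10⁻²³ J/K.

T = 27 °C + 273.15 = 300.15 K
P_n = kTB = 1.38×10⁻²³ × 300.15 × 3.75×10⁷ = 1.55×10⁻¹³ W
In dBm: 10 log₁₀(1.55×10⁻¹³ / 10⁻³) = −98.1 dBm

−98.1 dBm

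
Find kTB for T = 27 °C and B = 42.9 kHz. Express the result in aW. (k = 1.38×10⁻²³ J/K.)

178 aW

T = 27 °C + 273.15 = 300.15 K
P_n = kTB = 1.38×10⁻²³ × 300.15 × 4.29×10⁴ = 1.78×10⁻¹⁶ W = 178 aW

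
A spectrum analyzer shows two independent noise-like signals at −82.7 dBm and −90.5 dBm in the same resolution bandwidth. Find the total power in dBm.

Convert to linear, add, convert back:
P₁ = 5.37×10⁻¹² W, P₂ = 8.91×10⁻¹³ W
P_tot = 6.26×10⁻¹² W → 10 log₁₀(P_tot / 10⁻³) = −82.0 dBm

−82.0 dBm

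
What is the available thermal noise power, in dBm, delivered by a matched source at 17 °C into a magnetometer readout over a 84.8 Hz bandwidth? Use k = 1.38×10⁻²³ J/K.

−154.7 dBm

T = 17 °C + 273.15 = 290.15 K
P_n = kTB = 1.38×10⁻²³ × 290.15 × 8.48×10¹ = 3.40×10⁻¹⁹ W
In dBm: 10 log₁₀(3.40×10⁻¹⁹ / 10⁻³) = −154.7 dBm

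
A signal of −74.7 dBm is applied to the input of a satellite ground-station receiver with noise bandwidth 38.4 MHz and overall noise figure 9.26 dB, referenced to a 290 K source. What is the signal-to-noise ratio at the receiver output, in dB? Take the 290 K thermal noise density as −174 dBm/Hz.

Noise floor: N = −174 + 10 log₁₀(B) + NF
10 log₁₀(3.84×10⁷) = 75.84 dB
N = −174 + 75.84 + 9.26 = −88.90 dBm
SNR = P_sig − N = −74.7 − (−88.90) = 14.20 dB → 14.2 dB

14.2 dB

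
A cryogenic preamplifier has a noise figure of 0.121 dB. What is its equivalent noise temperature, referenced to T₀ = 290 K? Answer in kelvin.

8.19 K

F = 10^(0.121/10) = 1.02825
T_e = (F − 1)·T₀ = (1.02825 − 1) × 290 = 8.19 K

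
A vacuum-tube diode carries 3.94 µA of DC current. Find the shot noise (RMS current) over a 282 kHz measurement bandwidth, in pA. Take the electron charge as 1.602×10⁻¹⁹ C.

I_n = √(2qI·B)
2qI·B = 2 × 1.602×10⁻¹⁹ × 3.94×10⁻⁶ × 2.82×10⁵ = 3.56×10⁻¹⁹ A²
I_n = √(3.56×10⁻¹⁹) = 5.97×10⁻¹⁰ A = 597 pA

597 pA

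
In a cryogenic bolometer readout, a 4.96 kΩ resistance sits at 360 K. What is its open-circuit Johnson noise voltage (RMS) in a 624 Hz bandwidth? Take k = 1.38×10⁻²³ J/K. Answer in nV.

V_n = √(4kTRB)
4kTRB = 4 × 1.38×10⁻²³ × 360 × 4.96×10³ × 6.24×10² = 6.15×10⁻¹⁴ V²
V_n = √(6.15×10⁻¹⁴) = 2.48×10⁻⁷ V = 248 nV

248 nV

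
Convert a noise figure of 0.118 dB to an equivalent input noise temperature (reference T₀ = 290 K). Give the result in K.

F = 10^(0.118/10) = 1.02754
T_e = (F − 1)·T₀ = (1.02754 − 1) × 290 = 7.99 K

7.99 K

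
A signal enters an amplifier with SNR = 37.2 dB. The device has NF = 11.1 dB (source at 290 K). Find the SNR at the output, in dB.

26.1 dB

By definition F = SNR_in/SNR_out, so in dB: SNR_out = SNR_in − NF
SNR_out = 37.2 − 11.1 = 26.1 dB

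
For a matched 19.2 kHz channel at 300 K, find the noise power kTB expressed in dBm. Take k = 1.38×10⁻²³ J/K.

P_n = kTB = 1.38×10⁻²³ × 300 × 1.92×10⁴ = 7.95×10⁻¹⁷ W
In dBm: 10 log₁₀(7.95×10⁻¹⁷ / 10⁻³) = −131.0 dBm

−131.0 dBm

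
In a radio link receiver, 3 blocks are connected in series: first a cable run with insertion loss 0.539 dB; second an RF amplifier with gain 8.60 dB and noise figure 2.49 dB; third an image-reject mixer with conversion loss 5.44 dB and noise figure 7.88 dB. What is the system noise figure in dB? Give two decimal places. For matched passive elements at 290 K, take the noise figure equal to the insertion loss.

Convert to linear (a loss of L dB is a gain of −L dB): F_i = 10^(NF_i/10), G_i = 10^(G_i,dB/10)
  Stage 1: F_1 = 10^(0.539/10) = 1.132, G_1 = 10^(−0.539/10) = 0.8833
  Stage 2: F_2 = 10^(2.49/10) = 1.774, G_2 = 10^(8.60/10) = 7.244
  Stage 3: F_3 = 10^(7.88/10) = 6.138, G_3 = 10^(−5.44/10) = 0.2858
Friis cascade:
  F = 1.132 + (1.774 − 1)/0.8833 + (6.138 − 1)/6.399 = 2.812
NF = 10 log₁₀(2.812) = 4.49 dB

4.49 dB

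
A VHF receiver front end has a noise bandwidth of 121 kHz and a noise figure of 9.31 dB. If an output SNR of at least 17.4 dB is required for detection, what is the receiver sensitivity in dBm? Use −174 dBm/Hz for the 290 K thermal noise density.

−96.5 dBm

Sensitivity = −174 + 10 log₁₀(B) + NF + SNR_min
= −174 + 50.83 + 9.31 + 17.4
= −96.46 dBm → −96.5 dBm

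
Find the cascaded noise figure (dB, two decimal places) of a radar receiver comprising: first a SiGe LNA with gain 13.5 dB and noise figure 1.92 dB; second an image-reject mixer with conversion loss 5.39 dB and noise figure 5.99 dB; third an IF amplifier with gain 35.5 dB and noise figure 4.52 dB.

2.95 dB

Convert to linear (a loss of L dB is a gain of −L dB): F_i = 10^(NF_i/10), G_i = 10^(G_i,dB/10)
  Stage 1: F_1 = 10^(1.92/10) = 1.556, G_1 = 10^(13.5/10) = 22.39
  Stage 2: F_2 = 10^(5.99/10) = 3.972, G_2 = 10^(−5.39/10) = 0.2891
  Stage 3: F_3 = 10^(4.52/10) = 2.831, G_3 = 10^(35.5/10) = 3548
Friis cascade:
  F = 1.556 + (3.972 − 1)/22.39 + (2.831 − 1)/6.471 = 1.972
NF = 10 log₁₀(1.972) = 2.95 dB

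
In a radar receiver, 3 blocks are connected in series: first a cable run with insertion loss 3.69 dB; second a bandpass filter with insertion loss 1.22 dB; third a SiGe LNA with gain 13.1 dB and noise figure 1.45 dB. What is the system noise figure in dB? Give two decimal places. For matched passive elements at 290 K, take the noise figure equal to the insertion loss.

Convert to linear (a loss of L dB is a gain of −L dB): F_i = 10^(NF_i/10), G_i = 10^(G_i,dB/10)
  Stage 1: F_1 = 10^(3.69/10) = 2.339, G_1 = 10^(−3.69/10) = 0.4276
  Stage 2: F_2 = 10^(1.22/10) = 1.324, G_2 = 10^(−1.22/10) = 0.7551
  Stage 3: F_3 = 10^(1.45/10) = 1.396, G_3 = 10^(13.1/10) = 20.42
Friis cascade:
  F = 2.339 + (1.324 − 1)/0.4276 + (1.396 − 1)/0.3228 = 4.325
NF = 10 log₁₀(4.325) = 6.36 dB

6.36 dB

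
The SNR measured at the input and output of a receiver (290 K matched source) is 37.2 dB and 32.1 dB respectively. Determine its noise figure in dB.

NF (dB) = SNR_in(dB) − SNR_out(dB) when the source is at T₀
NF = 37.2 − 32.1 = 5.1 dB

5.1 dB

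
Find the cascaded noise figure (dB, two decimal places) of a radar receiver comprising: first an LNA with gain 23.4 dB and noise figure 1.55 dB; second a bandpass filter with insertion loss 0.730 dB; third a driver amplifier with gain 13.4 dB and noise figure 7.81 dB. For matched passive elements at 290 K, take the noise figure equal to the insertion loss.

1.63 dB

Convert to linear (a loss of L dB is a gain of −L dB): F_i = 10^(NF_i/10), G_i = 10^(G_i,dB/10)
  Stage 1: F_1 = 10^(1.55/10) = 1.429, G_1 = 10^(23.4/10) = 218.8
  Stage 2: F_2 = 10^(0.730/10) = 1.183, G_2 = 10^(−0.730/10) = 0.8453
  Stage 3: F_3 = 10^(7.81/10) = 6.039, G_3 = 10^(13.4/10) = 21.88
Friis cascade:
  F = 1.429 + (1.183 − 1)/218.8 + (6.039 − 1)/184.9 = 1.457
NF = 10 log₁₀(1.457) = 1.63 dB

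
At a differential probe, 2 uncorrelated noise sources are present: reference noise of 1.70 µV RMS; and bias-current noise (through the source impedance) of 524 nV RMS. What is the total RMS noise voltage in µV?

1.78 µV

Uncorrelated sources add in power (mean-square): V_tot = √(ΣV_i²)
V_tot = √[(1.70×10⁻⁶)² + (5.24×10⁻⁷)²] = 1.78×10⁻⁶ V = 1.78 µV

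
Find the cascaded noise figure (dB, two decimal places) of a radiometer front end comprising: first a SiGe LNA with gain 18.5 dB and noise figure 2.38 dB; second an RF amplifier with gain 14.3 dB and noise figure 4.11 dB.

2.44 dB

Convert to linear (a loss of L dB is a gain of −L dB): F_i = 10^(NF_i/10), G_i = 10^(G_i,dB/10)
  Stage 1: F_1 = 10^(2.38/10) = 1.730, G_1 = 10^(18.5/10) = 70.79
  Stage 2: F_2 = 10^(4.11/10) = 2.576, G_2 = 10^(14.3/10) = 26.92
Friis cascade:
  F = 1.730 + (2.576 − 1)/70.79 = 1.752
NF = 10 log₁₀(1.752) = 2.44 dB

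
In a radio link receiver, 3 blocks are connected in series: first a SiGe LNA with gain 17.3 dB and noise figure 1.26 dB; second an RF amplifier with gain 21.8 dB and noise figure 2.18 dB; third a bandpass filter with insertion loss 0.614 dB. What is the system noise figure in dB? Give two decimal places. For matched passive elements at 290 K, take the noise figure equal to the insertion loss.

Convert to linear (a loss of L dB is a gain of −L dB): F_i = 10^(NF_i/10), G_i = 10^(G_i,dB/10)
  Stage 1: F_1 = 10^(1.26/10) = 1.337, G_1 = 10^(17.3/10) = 53.70
  Stage 2: F_2 = 10^(2.18/10) = 1.652, G_2 = 10^(21.8/10) = 151.4
  Stage 3: F_3 = 10^(0.614/10) = 1.152, G_3 = 10^(−0.614/10) = 0.8682
Friis cascade:
  F = 1.337 + (1.652 − 1)/53.70 + (1.152 − 1)/8128 = 1.349
NF = 10 log₁₀(1.349) = 1.30 dB

1.30 dB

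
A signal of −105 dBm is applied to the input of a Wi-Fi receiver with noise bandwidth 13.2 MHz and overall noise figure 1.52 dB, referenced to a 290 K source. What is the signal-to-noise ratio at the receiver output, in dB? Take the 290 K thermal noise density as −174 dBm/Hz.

−3.7 dB

Noise floor: N = −174 + 10 log₁₀(B) + NF
10 log₁₀(1.32×10⁷) = 71.21 dB
N = −174 + 71.21 + 1.52 = −101.27 dBm
SNR = P_sig − N = −105 − (−101.27) = −3.73 dB → −3.7 dB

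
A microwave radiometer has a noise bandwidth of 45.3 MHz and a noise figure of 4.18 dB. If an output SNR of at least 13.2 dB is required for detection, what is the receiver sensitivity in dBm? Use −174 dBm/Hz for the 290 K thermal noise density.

−80.1 dBm

Sensitivity = −174 + 10 log₁₀(B) + NF + SNR_min
= −174 + 76.56 + 4.18 + 13.2
= −80.06 dBm → −80.1 dBm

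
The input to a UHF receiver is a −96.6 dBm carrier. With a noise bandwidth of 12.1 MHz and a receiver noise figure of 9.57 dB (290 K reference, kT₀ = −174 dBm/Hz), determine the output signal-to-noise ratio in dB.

−3.0 dB

Noise floor: N = −174 + 10 log₁₀(B) + NF
10 log₁₀(1.21×10⁷) = 70.83 dB
N = −174 + 70.83 + 9.57 = −93.60 dBm
SNR = P_sig − N = −96.6 − (−93.60) = −3.00 dB → −3.0 dB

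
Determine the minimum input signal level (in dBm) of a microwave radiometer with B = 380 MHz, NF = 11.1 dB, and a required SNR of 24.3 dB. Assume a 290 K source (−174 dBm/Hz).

Sensitivity = −174 + 10 log₁₀(B) + NF + SNR_min
= −174 + 85.8 + 11.1 + 24.3
= −52.8 dBm → −52.8 dBm

−52.8 dBm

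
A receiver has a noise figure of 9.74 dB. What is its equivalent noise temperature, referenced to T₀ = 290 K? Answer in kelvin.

2441 K

F = 10^(9.74/10) = 9.4189
T_e = (F − 1)·T₀ = (9.4189 − 1) × 290 = 2441 K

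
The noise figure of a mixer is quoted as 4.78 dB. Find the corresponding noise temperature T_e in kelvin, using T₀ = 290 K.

582 K

F = 10^(4.78/10) = 3.00608
T_e = (F − 1)·T₀ = (3.00608 − 1) × 290 = 582 K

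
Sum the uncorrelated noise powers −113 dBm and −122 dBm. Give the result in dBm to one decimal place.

Convert to linear, add, convert back:
P₁ = 5.01×10⁻¹⁵ W, P₂ = 6.31×10⁻¹⁶ W
P_tot = 5.64×10⁻¹⁵ W → 10 log₁₀(P_tot / 10⁻³) = −112.5 dBm

−112.5 dBm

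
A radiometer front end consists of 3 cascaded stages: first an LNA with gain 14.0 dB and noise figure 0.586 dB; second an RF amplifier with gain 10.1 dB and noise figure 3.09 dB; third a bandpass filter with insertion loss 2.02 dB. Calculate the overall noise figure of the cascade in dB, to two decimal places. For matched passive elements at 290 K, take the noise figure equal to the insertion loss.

Convert to linear (a loss of L dB is a gain of −L dB): F_i = 10^(NF_i/10), G_i = 10^(G_i,dB/10)
  Stage 1: F_1 = 10^(0.586/10) = 1.144, G_1 = 10^(14.0/10) = 25.12
  Stage 2: F_2 = 10^(3.09/10) = 2.037, G_2 = 10^(10.1/10) = 10.23
  Stage 3: F_3 = 10^(2.02/10) = 1.592, G_3 = 10^(−2.02/10) = 0.6281
Friis cascade:
  F = 1.144 + (2.037 − 1)/25.12 + (1.592 − 1)/257.0 = 1.188
NF = 10 log₁₀(1.188) = 0.75 dB

0.75 dB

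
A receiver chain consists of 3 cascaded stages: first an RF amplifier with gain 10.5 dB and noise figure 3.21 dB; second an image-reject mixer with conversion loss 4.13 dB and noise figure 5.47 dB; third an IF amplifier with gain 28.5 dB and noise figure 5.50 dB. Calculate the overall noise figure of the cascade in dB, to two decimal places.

4.63 dB

Convert to linear (a loss of L dB is a gain of −L dB): F_i = 10^(NF_i/10), G_i = 10^(G_i,dB/10)
  Stage 1: F_1 = 10^(3.21/10) = 2.094, G_1 = 10^(10.5/10) = 11.22
  Stage 2: F_2 = 10^(5.47/10) = 3.524, G_2 = 10^(−4.13/10) = 0.3864
  Stage 3: F_3 = 10^(5.50/10) = 3.548, G_3 = 10^(28.5/10) = 707.9
Friis cascade:
  F = 2.094 + (3.524 − 1)/11.22 + (3.548 − 1)/4.335 = 2.907
NF = 10 log₁₀(2.907) = 4.63 dB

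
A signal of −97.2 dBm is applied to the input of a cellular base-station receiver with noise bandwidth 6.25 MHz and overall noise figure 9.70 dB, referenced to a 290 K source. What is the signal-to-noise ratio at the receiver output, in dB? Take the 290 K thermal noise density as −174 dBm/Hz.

Noise floor: N = −174 + 10 log₁₀(B) + NF
10 log₁₀(6.25×10⁶) = 67.96 dB
N = −174 + 67.96 + 9.70 = −96.34 dBm
SNR = P_sig − N = −97.2 − (−96.34) = −0.86 dB → −0.9 dB

−0.9 dB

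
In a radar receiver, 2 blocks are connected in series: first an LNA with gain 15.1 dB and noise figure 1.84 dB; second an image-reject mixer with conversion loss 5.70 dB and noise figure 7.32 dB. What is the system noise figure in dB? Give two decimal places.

2.21 dB

Convert to linear (a loss of L dB is a gain of −L dB): F_i = 10^(NF_i/10), G_i = 10^(G_i,dB/10)
  Stage 1: F_1 = 10^(1.84/10) = 1.528, G_1 = 10^(15.1/10) = 32.36
  Stage 2: F_2 = 10^(7.32/10) = 5.395, G_2 = 10^(−5.70/10) = 0.2692
Friis cascade:
  F = 1.528 + (5.395 − 1)/32.36 = 1.663
NF = 10 log₁₀(1.663) = 2.21 dB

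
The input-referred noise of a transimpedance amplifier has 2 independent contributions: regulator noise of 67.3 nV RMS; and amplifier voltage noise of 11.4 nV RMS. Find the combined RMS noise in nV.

Uncorrelated sources add in power (mean-square): V_tot = √(ΣV_i²)
V_tot = √[(6.73×10⁻⁸)² + (1.14×10⁻⁸)²] = 6.83×10⁻⁸ V = 68.3 nV

68.3 nV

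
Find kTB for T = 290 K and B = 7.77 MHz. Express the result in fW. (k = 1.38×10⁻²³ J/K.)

P_n = kTB = 1.38×10⁻²³ × 290 × 7.77×10⁶ = 3.11×10⁻¹⁴ W = 31.1 fW

31.1 fW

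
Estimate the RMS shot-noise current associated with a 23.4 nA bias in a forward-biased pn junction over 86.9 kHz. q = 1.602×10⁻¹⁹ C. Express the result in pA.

I_n = √(2qI·B)
2qI·B = 2 × 1.602×10⁻¹⁹ × 2.34×10⁻⁸ × 8.69×10⁴ = 6.52×10⁻²² A²
I_n = √(6.52×10⁻²²) = 2.55×10⁻¹¹ A = 25.5 pA

25.5 pA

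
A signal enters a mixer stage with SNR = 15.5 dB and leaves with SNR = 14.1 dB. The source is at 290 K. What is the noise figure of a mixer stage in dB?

1.4 dB

NF (dB) = SNR_in(dB) − SNR_out(dB) when the source is at T₀
NF = 15.5 − 14.1 = 1.4 dB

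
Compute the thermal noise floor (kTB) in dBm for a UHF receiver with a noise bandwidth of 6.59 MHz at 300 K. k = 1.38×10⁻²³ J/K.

P_n = kTB = 1.38×10⁻²³ × 300 × 6.59×10⁶ = 2.73×10⁻¹⁴ W
In dBm: 10 log₁₀(2.73×10⁻¹⁴ / 10⁻³) = −105.6 dBm

−105.6 dBm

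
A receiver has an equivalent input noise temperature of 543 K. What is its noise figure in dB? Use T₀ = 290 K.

F = 1 + T_e/T₀ = 1 + 543/290 = 2.87241
NF = 10 log₁₀(2.87241) = 4.58 dB

4.58 dB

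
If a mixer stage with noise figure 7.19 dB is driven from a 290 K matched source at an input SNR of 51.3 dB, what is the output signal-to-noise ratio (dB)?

By definition F = SNR_in/SNR_out, so in dB: SNR_out = SNR_in − NF
SNR_out = 51.3 − 7.19 = 44.11 dB

44.11 dB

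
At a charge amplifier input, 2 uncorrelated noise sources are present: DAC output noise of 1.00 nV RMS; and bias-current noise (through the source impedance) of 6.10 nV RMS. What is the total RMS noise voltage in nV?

6.18 nV

Uncorrelated sources add in power (mean-square): V_tot = √(ΣV_i²)
V_tot = √[(1.00×10⁻⁹)² + (6.10×10⁻⁹)²] = 6.18×10⁻⁹ V = 6.18 nV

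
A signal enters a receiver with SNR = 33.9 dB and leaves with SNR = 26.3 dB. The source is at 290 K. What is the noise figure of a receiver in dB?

7.6 dB

NF (dB) = SNR_in(dB) − SNR_out(dB) when the source is at T₀
NF = 33.9 − 26.3 = 7.6 dB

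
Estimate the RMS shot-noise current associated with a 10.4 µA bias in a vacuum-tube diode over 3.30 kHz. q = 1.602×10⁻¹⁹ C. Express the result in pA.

I_n = √(2qI·B)
2qI·B = 2 × 1.602×10⁻¹⁹ × 1.04×10⁻⁵ × 3.30×10³ = 1.10×10⁻²⁰ A²
I_n = √(1.10×10⁻²⁰) = 1.05×10⁻¹⁰ A = 105 pA

105 pA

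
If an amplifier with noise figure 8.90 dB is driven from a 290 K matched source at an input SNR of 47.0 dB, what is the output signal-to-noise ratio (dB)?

By definition F = SNR_in/SNR_out, so in dB: SNR_out = SNR_in − NF
SNR_out = 47.0 − 8.90 = 38.10 dB

38.10 dB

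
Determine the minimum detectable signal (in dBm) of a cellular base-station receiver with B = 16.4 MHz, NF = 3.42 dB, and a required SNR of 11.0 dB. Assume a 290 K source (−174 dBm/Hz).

−87.4 dBm

Sensitivity = −174 + 10 log₁₀(B) + NF + SNR_min
= −174 + 72.15 + 3.42 + 11.0
= −87.43 dBm → −87.4 dBm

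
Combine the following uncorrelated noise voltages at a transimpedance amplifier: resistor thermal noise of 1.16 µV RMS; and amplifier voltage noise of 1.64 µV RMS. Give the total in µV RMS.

Uncorrelated sources add in power (mean-square): V_tot = √(ΣV_i²)
V_tot = √[(1.16×10⁻⁶)² + (1.64×10⁻⁶)²] = 2.01×10⁻⁶ V = 2.01 µV

2.01 µV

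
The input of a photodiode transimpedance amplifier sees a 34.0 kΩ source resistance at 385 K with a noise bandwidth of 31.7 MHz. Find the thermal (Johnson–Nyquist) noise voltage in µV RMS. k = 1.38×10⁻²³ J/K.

151 µV

V_n = √(4kTRB)
4kTRB = 4 × 1.38×10⁻²³ × 385 × 3.40×10⁴ × 3.17×10⁷ = 2.29×10⁻⁸ V²
V_n = √(2.29×10⁻⁸) = 1.51×10⁻⁴ V = 151 µV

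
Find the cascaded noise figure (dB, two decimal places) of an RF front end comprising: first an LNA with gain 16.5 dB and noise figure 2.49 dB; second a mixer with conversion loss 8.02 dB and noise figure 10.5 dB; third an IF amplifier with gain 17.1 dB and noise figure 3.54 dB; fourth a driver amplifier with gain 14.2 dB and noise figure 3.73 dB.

3.40 dB

Convert to linear (a loss of L dB is a gain of −L dB): F_i = 10^(NF_i/10), G_i = 10^(G_i,dB/10)
  Stage 1: F_1 = 10^(2.49/10) = 1.774, G_1 = 10^(16.5/10) = 44.67
  Stage 2: F_2 = 10^(10.5/10) = 11.22, G_2 = 10^(−8.02/10) = 0.1578
  Stage 3: F_3 = 10^(3.54/10) = 2.259, G_3 = 10^(17.1/10) = 51.29
  Stage 4: F_4 = 10^(3.73/10) = 2.360, G_4 = 10^(14.2/10) = 26.30
Friis cascade:
  F = 1.774 + (11.22 − 1)/44.67 + (2.259 − 1)/7.047 + (2.360 − 1)/361.4 = 2.185
NF = 10 log₁₀(2.185) = 3.40 dB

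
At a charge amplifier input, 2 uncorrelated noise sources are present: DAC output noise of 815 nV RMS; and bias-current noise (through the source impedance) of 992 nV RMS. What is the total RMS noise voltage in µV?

1.28 µV

Uncorrelated sources add in power (mean-square): V_tot = √(ΣV_i²)
V_tot = √[(8.15×10⁻⁷)² + (9.92×10⁻⁷)²] = 1.28×10⁻⁶ V = 1.28 µV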